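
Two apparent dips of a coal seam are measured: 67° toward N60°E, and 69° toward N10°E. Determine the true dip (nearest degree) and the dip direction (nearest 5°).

Each apparent-dip line lies in the plane. As unit vectors (x east, y north, z up), v₁ plunges 67°→N60°E and v₂ plunges 69°→N10°E.
Cross product v₁ × v₂ gives the pole to the plane: n ∝ (0.142, 0.259, 0.107).
True dip = arccos(n_z / |n|) = arccos(0.3414) = 70.0°.
The horizontal component of n points toward azimuth atan2(n_x, n_y) = 29°, the dip direction.

true dip 70°, dip direction 030°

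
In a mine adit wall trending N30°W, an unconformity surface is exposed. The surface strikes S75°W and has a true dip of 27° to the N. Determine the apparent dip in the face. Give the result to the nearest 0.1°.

26.2°

The strike is S75°W and the section trends N30°W; the acute angle between them is β = 75°.
tan(apparent dip) = tan 27° · sin 75° = 0.4922
α = arctan(0.4922) = 26.20°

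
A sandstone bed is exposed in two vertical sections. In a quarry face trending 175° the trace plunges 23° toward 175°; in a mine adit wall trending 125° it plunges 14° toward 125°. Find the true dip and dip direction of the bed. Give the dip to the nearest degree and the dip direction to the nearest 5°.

true dip 23°, dip direction 180°

The two traces are lines in the plane: v₁ = (sin 175°·cos 23°, cos 175°·cos 23°, −sin 23°), v₂ = (sin 125°·cos 14°, cos 125°·cos 14°, −sin 14°).
The plane normal is n = v₁ × v₂ ∝ (0.004, -0.291, 0.684).
tan δ = √(n_x²+n_y²)/n_z = 0.291/0.684, so δ = 23.1°.
The horizontal component of n points toward azimuth atan2(n_x, n_y) = 179°, the dip direction.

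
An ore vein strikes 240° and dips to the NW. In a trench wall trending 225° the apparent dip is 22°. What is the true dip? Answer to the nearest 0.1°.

57.4°

The section is 15° from the strike.
tan δ = tan α / sin β = tan 22° / sin 15° = 0.4040 / 0.2588 = 1.5610
δ = arctan(1.5610) = 57.36°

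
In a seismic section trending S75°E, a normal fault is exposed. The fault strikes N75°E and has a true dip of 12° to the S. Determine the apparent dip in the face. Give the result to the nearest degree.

6°

Angle between strike (N75°E) and section (S75°E): β = 30°.
tan α = tan 12° × sin 30° = 0.2126 × 0.5000 = 0.1063
α = arctan(0.1063) = 6.07°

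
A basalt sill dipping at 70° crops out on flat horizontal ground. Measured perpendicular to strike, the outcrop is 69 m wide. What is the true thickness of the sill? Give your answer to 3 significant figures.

True thickness t = w · sin(dip) = 69 × sin 70°
t = 69 × 0.9397 = 64.839 m

64.8 m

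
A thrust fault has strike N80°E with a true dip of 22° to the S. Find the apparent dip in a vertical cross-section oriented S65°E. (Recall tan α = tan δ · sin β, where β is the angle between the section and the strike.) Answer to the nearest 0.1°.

The strike is N80°E and the section trends S65°E; the acute angle between them is β = 35°.
tan(apparent dip) = tan 22° · sin 35° = 0.2317
α = arctan(0.2317) = 13.05°

13.0°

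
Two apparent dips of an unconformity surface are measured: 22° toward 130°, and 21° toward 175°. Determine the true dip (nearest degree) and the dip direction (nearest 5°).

true dip 23°, dip direction 150°

Represent each trace as a vector plunging at its apparent dip toward its trend (east-north-up frame): v₁ = (0.710, -0.596, -0.375), v₂ = (0.081, -0.930, -0.358).
Cross product v₁ × v₂ gives the pole to the plane: n ∝ (0.135, -0.224, 0.612).
tan δ = √(n_x²+n_y²)/n_z = 0.261/0.612, so δ = 23.1°.
Dip direction = atan2(0.135, -0.224) = 149° (azimuth of n's horizontal projection).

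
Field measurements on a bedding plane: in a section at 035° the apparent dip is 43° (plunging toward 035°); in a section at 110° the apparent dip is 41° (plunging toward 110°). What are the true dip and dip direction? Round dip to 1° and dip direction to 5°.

The two traces are lines in the plane: v₁ = (sin 35°·cos 43°, cos 35°·cos 43°, −sin 43°), v₂ = (sin 110°·cos 41°, cos 110°·cos 41°, −sin 41°).
Cross product v₁ × v₂ gives the pole to the plane: n ∝ (0.569, 0.208, 0.533).
Dip δ = arctan(|n_h|/n_z) = arctan(0.606/0.533) = 48.7°.
The horizontal component of n points toward azimuth atan2(n_x, n_y) = 70°, the dip direction.

true dip 49°, dip direction 070°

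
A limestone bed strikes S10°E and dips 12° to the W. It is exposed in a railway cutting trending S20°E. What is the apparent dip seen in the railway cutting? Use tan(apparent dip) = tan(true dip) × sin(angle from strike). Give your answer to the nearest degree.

The strike is S10°E and the section trends S20°E; the acute angle between them is β = 10°.
tan α = tan 12° × sin 10° = 0.2126 × 0.1736 = 0.0369
apparent dip = arctan 0.0369 = 2.11°

2°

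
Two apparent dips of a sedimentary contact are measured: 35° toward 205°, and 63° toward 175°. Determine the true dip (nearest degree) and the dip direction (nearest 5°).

true dip 70°, dip direction 130°

Represent each trace as a vector plunging at its apparent dip toward its trend (east-north-up frame): v₁ = (-0.346, -0.742, -0.574), v₂ = (0.040, -0.452, -0.891).
The plane normal is n = v₁ × v₂ ∝ (0.402, -0.331, 0.186).
tan δ = √(n_x²+n_y²)/n_z = 0.521/0.186, so δ = 70.4°.
The horizontal component of n points toward azimuth atan2(n_x, n_y) = 129°, the dip direction.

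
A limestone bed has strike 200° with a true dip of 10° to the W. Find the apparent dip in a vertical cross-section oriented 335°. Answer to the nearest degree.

Angle between strike (200°) and section (335°): β = 45°.
tan(apparent dip) = tan 10° · sin 45° = 0.1247
α = arctan(0.1247) = 7.11°

7°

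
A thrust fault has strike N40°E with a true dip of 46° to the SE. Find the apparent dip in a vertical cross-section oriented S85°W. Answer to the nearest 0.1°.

36.2°

The section lies 45° from the strike.
tan(apparent dip) = tan 46° · sin 45° = 0.7322
α = arctan(0.7322) = 36.21°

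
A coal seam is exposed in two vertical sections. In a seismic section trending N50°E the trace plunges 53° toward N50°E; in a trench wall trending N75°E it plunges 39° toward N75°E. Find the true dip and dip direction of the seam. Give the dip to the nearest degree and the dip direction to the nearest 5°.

true dip 58°, dip direction 015°

Each apparent-dip line lies in the plane. As unit vectors (x east, y north, z up), v₁ plunges 53°→N50°E and v₂ plunges 39°→N75°E.
The plane normal is n = v₁ × v₂ ∝ (0.083, 0.309, 0.198).
Dip δ = arctan(|n_h|/n_z) = arctan(0.320/0.198) = 58.3°.
Dip direction = atan2(0.083, 0.309) = 15° (azimuth of n's horizontal projection).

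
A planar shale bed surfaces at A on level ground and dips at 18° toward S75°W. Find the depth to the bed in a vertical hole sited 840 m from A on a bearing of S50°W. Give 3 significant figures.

247 m

The hole lies 25° from the dip direction, so the down-dip offset is 840 × cos 25° = 761.30 m.
Depth = down-dip offset × tan(dip) = 761.30 × tan 18° = 761.30 × 0.3249
Depth = 247.36 m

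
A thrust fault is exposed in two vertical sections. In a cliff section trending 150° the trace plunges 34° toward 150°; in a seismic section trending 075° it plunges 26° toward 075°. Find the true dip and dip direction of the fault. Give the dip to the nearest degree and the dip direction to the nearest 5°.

Each apparent-dip line lies in the plane. As unit vectors (x east, y north, z up), v₁ plunges 34°→150° and v₂ plunges 26°→075°.
n = v₁ × v₂ = (0.445, -0.304, 0.720) (taken with n_z > 0).
Dip δ = arctan(|n_h|/n_z) = arctan(0.539/0.720) = 36.8°.
Dip direction = atan2(0.445, -0.304) = 124° (azimuth of n's horizontal projection).

true dip 37°, dip direction 125°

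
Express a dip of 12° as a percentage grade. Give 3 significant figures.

21.3%

grade % = 100 × tan 12° = 100 × 0.2126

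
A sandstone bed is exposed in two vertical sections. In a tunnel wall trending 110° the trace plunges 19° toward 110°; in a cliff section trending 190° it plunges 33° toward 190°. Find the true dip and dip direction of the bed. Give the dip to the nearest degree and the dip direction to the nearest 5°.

Each apparent-dip line lies in the plane. As unit vectors (x east, y north, z up), v₁ plunges 19°→110° and v₂ plunges 33°→190°.
Cross product v₁ × v₂ gives the pole to the plane: n ∝ (0.093, -0.531, 0.781).
True dip = arccos(n_z / |n|) = arccos(0.8228) = 34.6°.
Dip direction = azimuth of (n_x, n_y) = atan2(0.093, -0.531) = 170°.

true dip 35°, dip direction 170°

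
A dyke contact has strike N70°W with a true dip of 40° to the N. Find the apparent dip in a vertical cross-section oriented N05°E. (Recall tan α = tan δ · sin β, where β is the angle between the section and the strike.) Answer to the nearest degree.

39°

Angle between strike (N70°W) and section (N05°E): β = 75°.
tan α = tan 40° × sin 75° = 0.8391 × 0.9659 = 0.8105
α = arctan(0.8105) = 39.03°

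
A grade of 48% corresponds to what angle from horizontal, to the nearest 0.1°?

tan θ = 48/100 = 0.4800
θ = arctan(0.4800) = 25.64°

25.6°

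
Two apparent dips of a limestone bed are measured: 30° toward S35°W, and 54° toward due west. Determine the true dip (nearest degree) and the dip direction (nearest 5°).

Each apparent-dip line lies in the plane. As unit vectors (x east, y north, z up), v₁ plunges 30°→S35°W and v₂ plunges 54°→due west.
Cross product v₁ × v₂ gives the pole to the plane: n ∝ (-0.574, 0.108, 0.417).
Dip δ = arctan(|n_h|/n_z) = arctan(0.584/0.417) = 54.5°.
Dip direction = atan2(-0.574, 0.108) = 281° (azimuth of n's horizontal projection).

true dip 54°, dip direction 280°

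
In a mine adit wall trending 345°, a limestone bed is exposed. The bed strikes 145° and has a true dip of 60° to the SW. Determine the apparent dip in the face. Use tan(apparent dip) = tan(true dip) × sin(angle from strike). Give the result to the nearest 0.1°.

The section lies 20° from the strike.
tan(apparent dip) = tan 60° · sin 20° = 0.5924
apparent dip = arctan 0.5924 = 30.64°

30.6°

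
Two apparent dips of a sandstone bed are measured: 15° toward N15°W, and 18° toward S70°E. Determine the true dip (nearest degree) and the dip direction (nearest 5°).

true dip 33°, dip direction 050°

Each apparent-dip line lies in the plane. As unit vectors (x east, y north, z up), v₁ plunges 15°→N15°W and v₂ plunges 18°→S70°E.
n = v₁ × v₂ = (0.373, 0.309, 0.753) (taken with n_z > 0).
Dip δ = arctan(|n_h|/n_z) = arctan(0.484/0.753) = 32.7°.
Dip direction = azimuth of (n_x, n_y) = atan2(0.373, 0.309) = 50°.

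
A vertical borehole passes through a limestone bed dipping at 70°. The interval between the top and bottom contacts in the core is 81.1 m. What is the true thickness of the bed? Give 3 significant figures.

27.7 m

True thickness t = h · cos(dip) = 81.1 × cos 70°
t = 81.1 × 0.3420 = 27.738 m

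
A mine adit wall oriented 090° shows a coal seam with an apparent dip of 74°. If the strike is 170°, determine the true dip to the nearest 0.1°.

The section is 80° from the strike.
tan(true dip) = tan 74° / sin 80° = 3.5412
true dip = arctan 3.5412 = 74.23°

74.2°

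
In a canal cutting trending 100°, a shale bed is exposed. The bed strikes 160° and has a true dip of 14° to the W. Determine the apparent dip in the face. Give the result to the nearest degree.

12°

Angle between strike (160°) and section (100°): β = 60°.
tan(apparent dip) = tan 14° · sin 60° = 0.2159
apparent dip = arctan 0.2159 = 12.18°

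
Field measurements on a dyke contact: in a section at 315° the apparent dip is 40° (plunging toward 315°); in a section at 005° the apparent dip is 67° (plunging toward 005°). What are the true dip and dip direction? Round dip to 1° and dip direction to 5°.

true dip 68°, dip direction 025°

Represent each trace as a vector plunging at its apparent dip toward its trend (east-north-up frame): v₁ = (-0.542, 0.542, -0.643), v₂ = (0.034, 0.389, -0.921).
n = v₁ × v₂ = (0.248, 0.521, 0.229) (taken with n_z > 0).
tan δ = √(n_x²+n_y²)/n_z = 0.577/0.229, so δ = 68.3°.
Dip direction = atan2(0.248, 0.521) = 26° (azimuth of n's horizontal projection).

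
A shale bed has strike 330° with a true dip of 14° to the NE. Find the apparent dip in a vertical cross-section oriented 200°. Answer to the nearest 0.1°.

The strike is 330° and the section trends 200°; the acute angle between them is β = 50°.
tan(apparent dip) = tan 14° · sin 50° = 0.1910
apparent dip = arctan 0.1910 = 10.81°

10.8°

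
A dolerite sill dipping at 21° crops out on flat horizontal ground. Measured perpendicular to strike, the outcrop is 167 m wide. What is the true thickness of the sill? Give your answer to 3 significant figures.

59.8 m

True thickness t = w · sin(dip) = 167 × sin 21°
t = 167 × 0.3584 = 59.847 m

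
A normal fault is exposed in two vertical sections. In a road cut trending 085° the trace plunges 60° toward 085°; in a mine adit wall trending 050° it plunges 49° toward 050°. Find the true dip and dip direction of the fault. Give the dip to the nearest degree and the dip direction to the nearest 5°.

true dip 61°, dip direction 100°

The two traces are lines in the plane: v₁ = (sin 85°·cos 60°, cos 85°·cos 60°, −sin 60°), v₂ = (sin 50°·cos 49°, cos 50°·cos 49°, −sin 49°).
Cross product v₁ × v₂ gives the pole to the plane: n ∝ (0.332, -0.059, 0.188).
True dip = arccos(n_z / |n|) = arccos(0.4868) = 60.9°.
The horizontal component of n points toward azimuth atan2(n_x, n_y) = 100°, the dip direction.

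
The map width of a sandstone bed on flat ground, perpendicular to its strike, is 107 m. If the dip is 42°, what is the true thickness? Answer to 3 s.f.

71.6 m

True thickness t = w · sin(dip) = 107 × sin 42°
t = 107 × 0.6691 = 71.597 m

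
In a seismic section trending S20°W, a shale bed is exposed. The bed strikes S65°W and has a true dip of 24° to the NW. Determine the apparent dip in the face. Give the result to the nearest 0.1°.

The section lies 45° from the strike.
tan(apparent dip) = tan 24° · sin 45° = 0.3148
apparent dip = arctan 0.3148 = 17.48°

17.5°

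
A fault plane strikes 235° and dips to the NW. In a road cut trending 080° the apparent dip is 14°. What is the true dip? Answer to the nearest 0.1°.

β = acute angle between strike 235° and section 080° = 25°.
tan(true dip) = tan 14° / sin 25° = 0.5900
true dip = arctan 0.5900 = 30.54°

30.5°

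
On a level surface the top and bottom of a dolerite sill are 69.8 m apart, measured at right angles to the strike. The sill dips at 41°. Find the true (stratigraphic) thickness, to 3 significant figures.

45.8 m

True thickness t = w · sin(dip) = 69.8 × sin 41°
t = 69.8 × 0.6561 = 45.793 m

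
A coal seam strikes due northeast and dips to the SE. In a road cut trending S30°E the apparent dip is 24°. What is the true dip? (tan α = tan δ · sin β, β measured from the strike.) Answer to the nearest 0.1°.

The section is 75° from the strike.
tan(true dip) = tan 24° / sin 75° = 0.4609
δ = arctan(0.4609) = 24.75°

24.7°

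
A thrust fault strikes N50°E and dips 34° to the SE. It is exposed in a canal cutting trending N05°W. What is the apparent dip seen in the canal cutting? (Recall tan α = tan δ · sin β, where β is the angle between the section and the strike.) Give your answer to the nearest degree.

The strike is N50°E and the section trends N05°W; the acute angle between them is β = 55°.
tan α = tan 34° × sin 55° = 0.6745 × 0.8192 = 0.5525
apparent dip = arctan 0.5525 = 28.92°

29°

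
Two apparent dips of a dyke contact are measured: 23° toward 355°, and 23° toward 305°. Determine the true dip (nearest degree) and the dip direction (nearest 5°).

true dip 25°, dip direction 330°

The two traces are lines in the plane: v₁ = (sin 355°·cos 23°, cos 355°·cos 23°, −sin 23°), v₂ = (sin 305°·cos 23°, cos 305°·cos 23°, −sin 23°).
Cross product v₁ × v₂ gives the pole to the plane: n ∝ (-0.152, 0.263, 0.649).
True dip = arccos(n_z / |n|) = arccos(0.9056) = 25.1°.
The horizontal component of n points toward azimuth atan2(n_x, n_y) = 330°, the dip direction.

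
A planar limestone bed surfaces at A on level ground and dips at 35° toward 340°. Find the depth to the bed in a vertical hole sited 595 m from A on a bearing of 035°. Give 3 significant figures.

239 m

The hole lies 55° from the dip direction, so the down-dip offset is 595 × cos 55° = 341.28 m.
Depth = down-dip offset × tan(dip) = 341.28 × tan 35° = 341.28 × 0.7002
Depth = 238.97 m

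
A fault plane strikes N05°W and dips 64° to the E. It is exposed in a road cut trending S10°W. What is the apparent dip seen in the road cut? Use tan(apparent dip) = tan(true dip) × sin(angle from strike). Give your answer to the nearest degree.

The section lies 15° from the strike.
tan α = tan 64° × sin 15° = 2.0503 × 0.2588 = 0.5307
apparent dip = arctan 0.5307 = 27.95°

28°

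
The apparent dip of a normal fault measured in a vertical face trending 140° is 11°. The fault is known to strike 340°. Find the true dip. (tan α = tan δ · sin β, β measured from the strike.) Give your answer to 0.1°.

29.6°

β = acute angle between strike 340° and section 140° = 20°.
tan δ = tan α / sin β = tan 11° / sin 20° = 0.1944 / 0.3420 = 0.5683
δ = arctan(0.5683) = 29.61°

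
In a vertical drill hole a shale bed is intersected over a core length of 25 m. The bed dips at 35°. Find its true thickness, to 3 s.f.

True thickness t = h · cos(dip) = 25 × cos 35°
t = 25 × 0.8192 = 20.479 m

20.5 m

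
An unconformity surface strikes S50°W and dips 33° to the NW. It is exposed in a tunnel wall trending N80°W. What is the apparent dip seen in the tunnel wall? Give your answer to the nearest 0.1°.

26.4°

Angle between strike (S50°W) and section (N80°W): β = 50°.
tan(apparent dip) = tan 33° · sin 50° = 0.4975
apparent dip = arctan 0.4975 = 26.45°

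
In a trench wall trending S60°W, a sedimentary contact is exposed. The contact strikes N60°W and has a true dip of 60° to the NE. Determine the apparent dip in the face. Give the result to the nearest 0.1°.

The strike is N60°W and the section trends S60°W; the acute angle between them is β = 60°.
tan α = tan 60° × sin 60° = 1.7321 × 0.8660 = 1.5000
α = arctan(1.5000) = 56.31°

56.3°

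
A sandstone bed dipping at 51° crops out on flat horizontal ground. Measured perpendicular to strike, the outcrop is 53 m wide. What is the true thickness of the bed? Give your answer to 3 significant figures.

True thickness t = w · sin(dip) = 53 × sin 51°
t = 53 × 0.7771 = 41.189 m

41.2 m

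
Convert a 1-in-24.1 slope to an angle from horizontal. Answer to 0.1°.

2.4°

tan θ = 1/24.1 = 0.0415
θ = arctan(0.0415) = 2.38°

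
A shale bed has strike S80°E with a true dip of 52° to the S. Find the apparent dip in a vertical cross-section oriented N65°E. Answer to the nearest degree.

The strike is S80°E and the section trends N65°E; the acute angle between them is β = 35°.
tan(apparent dip) = tan 52° · sin 35° = 0.7341
apparent dip = arctan 0.7341 = 36.28°

36°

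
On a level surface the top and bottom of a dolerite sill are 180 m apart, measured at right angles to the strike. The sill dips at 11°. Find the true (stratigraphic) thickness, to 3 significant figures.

34.3 m

True thickness t = w · sin(dip) = 180 × sin 11°
t = 180 × 0.1908 = 34.346 m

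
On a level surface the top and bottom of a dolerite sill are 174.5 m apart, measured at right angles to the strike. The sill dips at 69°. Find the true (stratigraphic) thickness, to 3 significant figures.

163 m

True thickness t = w · sin(dip) = 174.5 × sin 69°
t = 174.5 × 0.9336 = 162.910 m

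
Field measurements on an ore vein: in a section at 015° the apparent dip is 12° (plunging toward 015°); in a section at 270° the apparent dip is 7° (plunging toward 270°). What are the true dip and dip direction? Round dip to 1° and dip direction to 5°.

true dip 16°, dip direction 335°

Each apparent-dip line lies in the plane. As unit vectors (x east, y north, z up), v₁ plunges 12°→015° and v₂ plunges 7°→270°.
The plane normal is n = v₁ × v₂ ∝ (-0.115, 0.237, 0.938).
True dip = arccos(n_z / |n|) = arccos(0.9627) = 15.7°.
Dip direction = atan2(-0.115, 0.237) = 334° (azimuth of n's horizontal projection).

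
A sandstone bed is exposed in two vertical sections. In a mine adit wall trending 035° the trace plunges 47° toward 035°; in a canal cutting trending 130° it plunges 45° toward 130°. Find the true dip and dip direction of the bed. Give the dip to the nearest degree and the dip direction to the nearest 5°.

Represent each trace as a vector plunging at its apparent dip toward its trend (east-north-up frame): v₁ = (0.391, 0.559, -0.731), v₂ = (0.542, -0.455, -0.707).
Cross product v₁ × v₂ gives the pole to the plane: n ∝ (0.727, 0.120, 0.480).
True dip = arccos(n_z / |n|) = arccos(0.5460) = 56.9°.
Dip direction = azimuth of (n_x, n_y) = atan2(0.727, 0.120) = 81°.

true dip 57°, dip direction 080°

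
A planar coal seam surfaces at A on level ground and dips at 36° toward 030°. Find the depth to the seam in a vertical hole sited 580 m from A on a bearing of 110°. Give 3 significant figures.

The hole lies 80° from the dip direction, so the down-dip offset is 580 × cos 80° = 100.72 m.
Depth = down-dip offset × tan(dip) = 100.72 × tan 36° = 100.72 × 0.7265
Depth = 73.17 m

73.2 m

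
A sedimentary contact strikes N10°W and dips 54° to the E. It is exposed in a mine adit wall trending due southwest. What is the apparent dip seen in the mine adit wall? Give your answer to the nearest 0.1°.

48.4°

Angle between strike (N10°W) and section (due southwest): β = 55°.
tan α = tan 54° × sin 55° = 1.3764 × 0.8192 = 1.1275
α = arctan(1.1275) = 48.43°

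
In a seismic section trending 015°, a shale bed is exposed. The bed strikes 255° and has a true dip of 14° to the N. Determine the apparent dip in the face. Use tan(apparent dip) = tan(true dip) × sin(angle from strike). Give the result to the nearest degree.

12°

The strike is 255° and the section trends 015°; the acute angle between them is β = 60°.
tan(apparent dip) = tan 14° · sin 60° = 0.2159
apparent dip = arctan 0.2159 = 12.18°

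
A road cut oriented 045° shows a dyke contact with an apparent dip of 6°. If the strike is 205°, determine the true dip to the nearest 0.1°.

β = acute angle between strike 205° and section 045° = 20°.
tan(true dip) = tan 6° / sin 20° = 0.3073
δ = arctan(0.3073) = 17.08°

17.1°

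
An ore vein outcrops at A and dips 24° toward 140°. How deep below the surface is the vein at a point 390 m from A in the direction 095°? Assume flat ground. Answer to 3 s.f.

The hole lies 45° from the dip direction, so the down-dip offset is 390 × cos 45° = 275.77 m.
Depth = down-dip offset × tan(dip) = 275.77 × tan 24° = 275.77 × 0.4452
Depth = 122.78 m

123 m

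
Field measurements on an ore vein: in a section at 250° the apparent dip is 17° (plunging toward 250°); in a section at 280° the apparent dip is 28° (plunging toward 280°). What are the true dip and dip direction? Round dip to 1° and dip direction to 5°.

Each apparent-dip line lies in the plane. As unit vectors (x east, y north, z up), v₁ plunges 17°→250° and v₂ plunges 28°→280°.
The plane normal is n = v₁ × v₂ ∝ (-0.198, 0.168, 0.422).
Dip δ = arctan(|n_h|/n_z) = arctan(0.260/0.422) = 31.6°.
The horizontal component of n points toward azimuth atan2(n_x, n_y) = 310°, the dip direction.

true dip 32°, dip direction 310°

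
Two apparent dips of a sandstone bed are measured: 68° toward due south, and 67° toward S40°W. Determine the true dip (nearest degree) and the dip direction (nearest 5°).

true dip 69°, dip direction 195°

Each apparent-dip line lies in the plane. As unit vectors (x east, y north, z up), v₁ plunges 68°→due south and v₂ plunges 67°→S40°W.
n = v₁ × v₂ = (-0.067, -0.233, 0.094) (taken with n_z > 0).
True dip = arccos(n_z / |n|) = arccos(0.3618) = 68.8°.
Dip direction = atan2(-0.067, -0.233) = 196° (azimuth of n's horizontal projection).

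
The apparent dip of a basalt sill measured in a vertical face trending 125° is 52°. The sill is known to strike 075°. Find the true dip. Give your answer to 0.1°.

The section is 50° from the strike.
tan(true dip) = tan 52° / sin 50° = 1.6708
δ = arctan(1.6708) = 59.10°

59.1°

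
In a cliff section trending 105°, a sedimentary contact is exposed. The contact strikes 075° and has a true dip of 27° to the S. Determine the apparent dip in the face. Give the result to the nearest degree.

The section lies 30° from the strike.
tan α = tan 27° × sin 30° = 0.5095 × 0.5000 = 0.2548
apparent dip = arctan 0.2548 = 14.29°

14°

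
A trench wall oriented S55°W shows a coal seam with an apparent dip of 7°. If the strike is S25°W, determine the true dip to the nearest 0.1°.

13.8°

The section is 30° from the strike.
tan δ = tan α / sin β = tan 7° / sin 30° = 0.1228 / 0.5000 = 0.2456
δ = arctan(0.2456) = 13.80°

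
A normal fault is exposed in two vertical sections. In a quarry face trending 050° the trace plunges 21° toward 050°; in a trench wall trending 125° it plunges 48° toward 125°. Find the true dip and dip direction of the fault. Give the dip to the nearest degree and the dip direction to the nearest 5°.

true dip 48°, dip direction 120°

Each apparent-dip line lies in the plane. As unit vectors (x east, y north, z up), v₁ plunges 21°→050° and v₂ plunges 48°→125°.
Cross product v₁ × v₂ gives the pole to the plane: n ∝ (0.583, -0.335, 0.603).
tan δ = √(n_x²+n_y²)/n_z = 0.673/0.603, so δ = 48.1°.
The horizontal component of n points toward azimuth atan2(n_x, n_y) = 120°, the dip direction.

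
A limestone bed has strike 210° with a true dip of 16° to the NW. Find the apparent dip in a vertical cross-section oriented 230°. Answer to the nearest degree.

6°

The strike is 210° and the section trends 230°; the acute angle between them is β = 20°.
tan α = tan 16° × sin 20° = 0.2867 × 0.3420 = 0.0981
α = arctan(0.0981) = 5.60°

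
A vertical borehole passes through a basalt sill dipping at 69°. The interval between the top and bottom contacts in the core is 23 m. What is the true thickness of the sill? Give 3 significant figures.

8.24 m

True thickness t = h · cos(dip) = 23 × cos 69°
t = 23 × 0.3584 = 8.242 m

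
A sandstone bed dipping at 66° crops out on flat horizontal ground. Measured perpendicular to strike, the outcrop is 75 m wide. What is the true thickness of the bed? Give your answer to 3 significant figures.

True thickness t = w · sin(dip) = 75 × sin 66°
t = 75 × 0.9135 = 68.516 m

68.5 m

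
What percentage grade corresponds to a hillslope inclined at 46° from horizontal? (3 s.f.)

grade % = 100 × tan 46° = 100 × 1.0355

104%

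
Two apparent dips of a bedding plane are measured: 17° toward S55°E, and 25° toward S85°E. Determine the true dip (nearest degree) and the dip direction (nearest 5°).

true dip 27°, dip direction 070°

The two traces are lines in the plane: v₁ = (sin 125°·cos 17°, cos 125°·cos 17°, −sin 17°), v₂ = (sin 95°·cos 25°, cos 95°·cos 25°, −sin 25°).
The plane normal is n = v₁ × v₂ ∝ (0.209, 0.067, 0.433).
Dip δ = arctan(|n_h|/n_z) = arctan(0.219/0.433) = 26.8°.
Dip direction = azimuth of (n_x, n_y) = atan2(0.209, 0.067) = 72°.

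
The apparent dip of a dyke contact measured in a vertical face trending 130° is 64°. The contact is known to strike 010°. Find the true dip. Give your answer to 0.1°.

β = acute angle between strike 010° and section 130° = 60°.
tan(true dip) = tan 64° / sin 60° = 2.3675
true dip = arctan 2.3675 = 67.10°

67.1°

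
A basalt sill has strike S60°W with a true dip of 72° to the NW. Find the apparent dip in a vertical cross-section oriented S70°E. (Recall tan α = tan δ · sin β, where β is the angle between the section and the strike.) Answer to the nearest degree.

The strike is S60°W and the section trends S70°E; the acute angle between them is β = 50°.
tan(apparent dip) = tan 72° · sin 50° = 2.3576
apparent dip = arctan 2.3576 = 67.02°

67°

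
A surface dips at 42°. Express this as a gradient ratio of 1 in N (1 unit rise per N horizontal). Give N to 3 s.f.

1 : N means tan θ = 1/N, so N = 1/tan 42° = 1/0.9004

1 in 1.11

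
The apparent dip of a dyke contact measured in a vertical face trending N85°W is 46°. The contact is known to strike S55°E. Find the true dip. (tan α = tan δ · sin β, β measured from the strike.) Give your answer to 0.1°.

64.2°

β = acute angle between strike S55°E and section N85°W = 30°.
tan δ = tan α / sin β = tan 46° / sin 30° = 1.0355 / 0.5000 = 2.0711
true dip = arctan 2.0711 = 64.23°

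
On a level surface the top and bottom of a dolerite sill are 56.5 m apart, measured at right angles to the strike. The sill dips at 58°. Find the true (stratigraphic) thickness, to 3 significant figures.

47.9 m

True thickness t = w · sin(dip) = 56.5 × sin 58°
t = 56.5 × 0.8480 = 47.915 m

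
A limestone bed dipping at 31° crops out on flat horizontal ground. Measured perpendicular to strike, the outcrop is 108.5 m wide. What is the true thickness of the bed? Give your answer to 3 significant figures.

True thickness t = w · sin(dip) = 108.5 × sin 31°
t = 108.5 × 0.5150 = 55.882 m

55.9 m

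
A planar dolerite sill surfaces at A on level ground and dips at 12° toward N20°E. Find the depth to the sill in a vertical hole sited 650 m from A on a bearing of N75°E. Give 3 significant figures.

The hole lies 55° from the dip direction, so the down-dip offset is 650 × cos 55° = 372.82 m.
Depth = down-dip offset × tan(dip) = 372.82 × tan 12° = 372.82 × 0.2126
Depth = 79.25 m

79.2 m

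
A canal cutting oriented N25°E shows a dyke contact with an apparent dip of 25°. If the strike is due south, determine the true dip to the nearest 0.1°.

The section is 25° from the strike.
tan(true dip) = tan 25° / sin 25° = 1.1034
δ = arctan(1.1034) = 47.81°

47.8°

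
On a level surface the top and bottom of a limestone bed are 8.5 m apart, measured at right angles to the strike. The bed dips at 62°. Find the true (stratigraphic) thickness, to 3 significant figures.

True thickness t = w · sin(dip) = 8.5 × sin 62°
t = 8.5 × 0.8829 = 7.505 m

7.51 m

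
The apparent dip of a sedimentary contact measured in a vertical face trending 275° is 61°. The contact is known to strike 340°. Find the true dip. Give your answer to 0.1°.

63.3°

β = acute angle between strike 340° and section 275° = 65°.
tan(true dip) = tan 61° / sin 65° = 1.9905
true dip = arctan 1.9905 = 63.33°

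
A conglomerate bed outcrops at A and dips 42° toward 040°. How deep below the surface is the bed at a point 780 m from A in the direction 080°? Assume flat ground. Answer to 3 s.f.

The hole lies 40° from the dip direction, so the down-dip offset is 780 × cos 40° = 597.51 m.
Depth = down-dip offset × tan(dip) = 597.51 × tan 42° = 597.51 × 0.9004
Depth = 538.00 m

538 m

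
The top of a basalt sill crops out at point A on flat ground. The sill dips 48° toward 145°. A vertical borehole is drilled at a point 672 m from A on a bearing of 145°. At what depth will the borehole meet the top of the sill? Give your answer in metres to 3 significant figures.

The hole is directly down-dip from the outcrop, so the down-dip offset is 672 m.
Depth = down-dip offset × tan(dip) = 672.00 × tan 48° = 672.00 × 1.1106
Depth = 746.33 m

746 m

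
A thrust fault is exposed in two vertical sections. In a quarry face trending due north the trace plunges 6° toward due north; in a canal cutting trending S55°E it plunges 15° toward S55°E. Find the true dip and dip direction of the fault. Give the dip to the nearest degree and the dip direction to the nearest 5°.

true dip 23°, dip direction 075°

Each apparent-dip line lies in the plane. As unit vectors (x east, y north, z up), v₁ plunges 6°→due north and v₂ plunges 15°→S55°E.
n = v₁ × v₂ = (0.315, 0.083, 0.787) (taken with n_z > 0).
True dip = arccos(n_z / |n|) = arccos(0.9239) = 22.5°.
Dip direction = atan2(0.315, 0.083) = 75° (azimuth of n's horizontal projection).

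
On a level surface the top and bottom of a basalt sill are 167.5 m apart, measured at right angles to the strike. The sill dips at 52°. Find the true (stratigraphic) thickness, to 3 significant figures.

132 m

True thickness t = w · sin(dip) = 167.5 × sin 52°
t = 167.5 × 0.7880 = 131.992 m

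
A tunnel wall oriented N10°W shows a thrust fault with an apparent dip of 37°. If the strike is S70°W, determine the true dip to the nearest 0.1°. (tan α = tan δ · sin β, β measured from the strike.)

37.4°

The section is 80° from the strike.
tan δ = tan α / sin β = tan 37° / sin 80° = 0.7536 / 0.9848 = 0.7652
δ = arctan(0.7652) = 37.42°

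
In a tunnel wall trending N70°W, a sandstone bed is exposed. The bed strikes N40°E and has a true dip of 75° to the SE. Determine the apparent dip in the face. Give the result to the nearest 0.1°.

74.1°

The section lies 70° from the strike.
tan(apparent dip) = tan 75° · sin 70° = 3.5070
α = arctan(3.5070) = 74.08°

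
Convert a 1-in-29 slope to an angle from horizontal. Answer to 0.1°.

tan θ = 1/29 = 0.0345
θ = arctan(0.0345) = 1.97°

2.0°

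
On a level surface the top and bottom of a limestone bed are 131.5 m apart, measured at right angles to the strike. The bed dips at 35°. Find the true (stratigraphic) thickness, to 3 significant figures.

True thickness t = w · sin(dip) = 131.5 × sin 35°
t = 131.5 × 0.5736 = 75.425 m

75.4 m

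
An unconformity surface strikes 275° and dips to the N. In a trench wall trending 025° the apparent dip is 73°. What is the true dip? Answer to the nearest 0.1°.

β = acute angle between strike 275° and section 025° = 70°.
tan δ = tan α / sin β = tan 73° / sin 70° = 3.2709 / 0.9397 = 3.4808
true dip = arctan 3.4808 = 73.97°

74.0°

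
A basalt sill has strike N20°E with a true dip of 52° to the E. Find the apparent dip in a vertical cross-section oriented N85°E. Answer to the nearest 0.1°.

Angle between strike (N20°E) and section (N85°E): β = 65°.
tan(apparent dip) = tan 52° · sin 65° = 1.1600
apparent dip = arctan 1.1600 = 49.24°

49.2°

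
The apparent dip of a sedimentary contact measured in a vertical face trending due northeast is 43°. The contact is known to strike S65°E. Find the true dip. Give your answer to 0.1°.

The section is 70° from the strike.
tan(true dip) = tan 43° / sin 70° = 0.9924
true dip = arctan 0.9924 = 44.78°

44.8°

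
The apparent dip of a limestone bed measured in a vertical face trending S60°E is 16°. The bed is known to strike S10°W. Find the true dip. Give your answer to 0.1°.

The section is 70° from the strike.
tan(true dip) = tan 16° / sin 70° = 0.3051
true dip = arctan 0.3051 = 16.97°

17.0°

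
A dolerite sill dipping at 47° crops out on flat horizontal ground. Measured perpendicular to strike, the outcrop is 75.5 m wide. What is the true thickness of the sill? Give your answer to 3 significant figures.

55.2 m

True thickness t = w · sin(dip) = 75.5 × sin 47°
t = 75.5 × 0.7314 = 55.217 m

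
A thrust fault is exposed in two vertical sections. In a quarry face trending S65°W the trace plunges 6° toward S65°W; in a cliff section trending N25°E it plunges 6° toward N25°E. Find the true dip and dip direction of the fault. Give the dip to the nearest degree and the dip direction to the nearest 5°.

true dip 17°, dip direction 315°

Represent each trace as a vector plunging at its apparent dip toward its trend (east-north-up frame): v₁ = (-0.901, -0.420, -0.105), v₂ = (0.420, 0.901, -0.105).
n = v₁ × v₂ = (-0.138, 0.138, 0.636) (taken with n_z > 0).
tan δ = √(n_x²+n_y²)/n_z = 0.195/0.636, so δ = 17.1°.
The horizontal component of n points toward azimuth atan2(n_x, n_y) = 315°, the dip direction.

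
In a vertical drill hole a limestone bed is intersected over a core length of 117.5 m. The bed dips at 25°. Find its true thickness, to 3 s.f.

True thickness t = h · cos(dip) = 117.5 × cos 25°
t = 117.5 × 0.9063 = 106.491 m

106 m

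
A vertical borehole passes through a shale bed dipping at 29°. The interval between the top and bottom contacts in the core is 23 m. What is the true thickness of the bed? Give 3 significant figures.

True thickness t = h · cos(dip) = 23 × cos 29°
t = 23 × 0.8746 = 20.116 m

20.1 m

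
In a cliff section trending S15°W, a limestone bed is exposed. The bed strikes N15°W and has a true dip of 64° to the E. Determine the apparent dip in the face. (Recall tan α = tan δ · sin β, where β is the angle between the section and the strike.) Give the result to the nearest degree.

The section lies 30° from the strike.
tan α = tan 64° × sin 30° = 2.0503 × 0.5000 = 1.0252
α = arctan(1.0252) = 45.71°

46°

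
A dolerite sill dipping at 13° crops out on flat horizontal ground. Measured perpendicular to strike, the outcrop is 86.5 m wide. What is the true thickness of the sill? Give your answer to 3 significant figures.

19.5 m

True thickness t = w · sin(dip) = 86.5 × sin 13°
t = 86.5 × 0.2250 = 19.458 m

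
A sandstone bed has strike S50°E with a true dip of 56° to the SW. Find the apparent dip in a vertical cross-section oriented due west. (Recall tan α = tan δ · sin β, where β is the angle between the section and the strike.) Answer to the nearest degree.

44°

The section lies 40° from the strike.
tan α = tan 56° × sin 40° = 1.4826 × 0.6428 = 0.9530
apparent dip = arctan 0.9530 = 43.62°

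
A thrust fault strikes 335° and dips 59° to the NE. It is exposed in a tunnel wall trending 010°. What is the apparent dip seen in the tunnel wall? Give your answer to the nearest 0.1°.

43.7°

The section lies 35° from the strike.
tan(apparent dip) = tan 59° · sin 35° = 0.9546
α = arctan(0.9546) = 43.67°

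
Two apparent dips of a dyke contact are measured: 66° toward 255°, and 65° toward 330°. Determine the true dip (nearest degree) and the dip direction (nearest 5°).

true dip 70°, dip direction 290°

Represent each trace as a vector plunging at its apparent dip toward its trend (east-north-up frame): v₁ = (-0.393, -0.105, -0.914), v₂ = (-0.211, 0.366, -0.906).
The plane normal is n = v₁ × v₂ ∝ (-0.430, 0.163, 0.166).
True dip = arccos(n_z / |n|) = arccos(0.3397) = 70.1°.
Dip direction = atan2(-0.430, 0.163) = 291° (azimuth of n's horizontal projection).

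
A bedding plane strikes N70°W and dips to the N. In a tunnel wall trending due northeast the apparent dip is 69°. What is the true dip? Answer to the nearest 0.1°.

70.8°

β = acute angle between strike N70°W and section due northeast = 65°.
tan(true dip) = tan 69° / sin 65° = 2.8744
δ = arctan(2.8744) = 70.82°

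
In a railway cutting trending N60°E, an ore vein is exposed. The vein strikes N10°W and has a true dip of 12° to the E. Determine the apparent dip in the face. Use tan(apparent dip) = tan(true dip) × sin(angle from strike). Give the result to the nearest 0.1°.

11.3°

The section lies 70° from the strike.
tan α = tan 12° × sin 70° = 0.2126 × 0.9397 = 0.1997
apparent dip = arctan 0.1997 = 11.30°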